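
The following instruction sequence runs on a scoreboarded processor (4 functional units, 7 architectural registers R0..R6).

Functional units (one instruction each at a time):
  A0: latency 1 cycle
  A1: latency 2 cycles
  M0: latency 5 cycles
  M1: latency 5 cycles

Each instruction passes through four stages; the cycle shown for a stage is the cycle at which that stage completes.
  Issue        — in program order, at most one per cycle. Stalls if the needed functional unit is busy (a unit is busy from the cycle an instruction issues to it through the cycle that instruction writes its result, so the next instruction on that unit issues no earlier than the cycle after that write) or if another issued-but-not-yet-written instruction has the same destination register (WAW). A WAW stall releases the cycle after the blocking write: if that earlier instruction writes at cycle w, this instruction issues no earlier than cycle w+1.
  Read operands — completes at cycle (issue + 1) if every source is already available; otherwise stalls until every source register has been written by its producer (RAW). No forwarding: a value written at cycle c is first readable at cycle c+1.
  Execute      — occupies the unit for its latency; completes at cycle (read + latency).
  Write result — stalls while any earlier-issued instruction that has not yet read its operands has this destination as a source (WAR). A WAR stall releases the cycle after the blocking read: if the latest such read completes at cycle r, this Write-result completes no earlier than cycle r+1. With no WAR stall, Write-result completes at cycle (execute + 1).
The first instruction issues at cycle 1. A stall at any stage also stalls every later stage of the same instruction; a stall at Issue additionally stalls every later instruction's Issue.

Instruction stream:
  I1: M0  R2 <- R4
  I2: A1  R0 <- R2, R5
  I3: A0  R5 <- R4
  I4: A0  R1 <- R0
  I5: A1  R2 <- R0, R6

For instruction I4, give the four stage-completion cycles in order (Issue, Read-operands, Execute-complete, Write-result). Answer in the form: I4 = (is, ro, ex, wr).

I4 = (11, 13, 14, 15)

I1  is:1  ro:2  ex:7  wr:8
I2  is:2  ro:9  ex:11  wr:12  — RAW R2: wait I1 write@8
I3  is:3  ro:4  ex:5  wr:10  — WAR R5: wait I2 read@9
I4  is:11  ro:13  ex:14  wr:15  — struct: A0 busy until I3 writes@10, RAW R0: wait I2 write@12
I5  is:13  ro:14  ex:16  wr:17  — struct: A1 busy until I2 writes@12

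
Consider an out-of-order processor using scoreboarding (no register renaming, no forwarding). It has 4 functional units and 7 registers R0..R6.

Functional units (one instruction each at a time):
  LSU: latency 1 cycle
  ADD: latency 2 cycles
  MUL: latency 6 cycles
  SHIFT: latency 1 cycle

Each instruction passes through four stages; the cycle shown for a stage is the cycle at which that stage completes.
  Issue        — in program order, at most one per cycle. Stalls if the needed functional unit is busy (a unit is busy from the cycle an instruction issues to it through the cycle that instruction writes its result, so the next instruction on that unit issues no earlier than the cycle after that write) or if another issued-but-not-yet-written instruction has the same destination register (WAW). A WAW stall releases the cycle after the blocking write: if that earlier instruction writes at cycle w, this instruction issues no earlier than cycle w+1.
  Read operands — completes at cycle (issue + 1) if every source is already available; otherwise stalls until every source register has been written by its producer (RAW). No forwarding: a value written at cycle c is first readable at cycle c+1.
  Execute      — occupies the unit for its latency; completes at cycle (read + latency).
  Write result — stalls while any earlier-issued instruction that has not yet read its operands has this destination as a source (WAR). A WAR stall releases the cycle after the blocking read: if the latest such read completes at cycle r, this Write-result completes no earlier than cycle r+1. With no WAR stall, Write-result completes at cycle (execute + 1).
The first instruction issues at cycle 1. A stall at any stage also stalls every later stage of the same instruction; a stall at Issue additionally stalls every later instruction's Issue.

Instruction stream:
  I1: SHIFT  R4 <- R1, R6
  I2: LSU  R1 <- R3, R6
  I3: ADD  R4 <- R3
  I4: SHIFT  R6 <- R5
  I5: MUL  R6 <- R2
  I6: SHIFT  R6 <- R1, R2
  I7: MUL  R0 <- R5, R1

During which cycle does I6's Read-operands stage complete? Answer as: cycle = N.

I1 -> (1, 2, 3, 4)
I2 -> (2, 3, 4, 5)
I3 -> (5, 6, 8, 9)  // WAW R4: wait I1 write@4
I4 -> (6, 7, 8, 9)
I5 -> (10, 11, 17, 18)  // WAW R6: wait I4 write@9
I6 -> (19, 20, 21, 22)  // WAW R6: wait I5 write@18
I7 -> (20, 21, 27, 28)

cycle = 20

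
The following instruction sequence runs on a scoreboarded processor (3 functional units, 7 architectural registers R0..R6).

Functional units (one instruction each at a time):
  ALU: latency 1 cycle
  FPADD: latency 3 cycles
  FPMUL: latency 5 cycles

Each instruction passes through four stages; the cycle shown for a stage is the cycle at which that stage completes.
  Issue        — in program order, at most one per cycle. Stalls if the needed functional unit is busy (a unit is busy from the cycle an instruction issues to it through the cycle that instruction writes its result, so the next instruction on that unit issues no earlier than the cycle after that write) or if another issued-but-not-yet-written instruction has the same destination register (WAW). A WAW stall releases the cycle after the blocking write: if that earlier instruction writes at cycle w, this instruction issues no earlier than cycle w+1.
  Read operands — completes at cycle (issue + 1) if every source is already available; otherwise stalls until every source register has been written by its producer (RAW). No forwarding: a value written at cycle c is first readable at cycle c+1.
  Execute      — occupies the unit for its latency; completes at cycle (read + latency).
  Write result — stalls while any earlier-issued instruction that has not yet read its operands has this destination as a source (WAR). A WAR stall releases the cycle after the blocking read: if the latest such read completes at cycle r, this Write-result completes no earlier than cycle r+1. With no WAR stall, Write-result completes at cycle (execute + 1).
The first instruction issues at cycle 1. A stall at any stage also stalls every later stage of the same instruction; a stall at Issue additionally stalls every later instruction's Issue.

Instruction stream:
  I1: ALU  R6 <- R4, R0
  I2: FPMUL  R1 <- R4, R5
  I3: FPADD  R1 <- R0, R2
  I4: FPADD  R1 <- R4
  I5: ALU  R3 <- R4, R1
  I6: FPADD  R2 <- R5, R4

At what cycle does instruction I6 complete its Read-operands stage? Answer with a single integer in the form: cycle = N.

I1: IS=1 RO=2 EX=3 WR=4
I2: IS=2 RO=3 EX=8 WR=9
I3: IS=10 RO=11 EX=14 WR=15  [WAW R1: wait I2 write@9]
I4: IS=16 RO=17 EX=20 WR=21  [struct: FPADD busy until I3 writes@15]
I5: IS=17 RO=22 EX=23 WR=24  [RAW R1: wait I4 write@21]
I6: IS=22 RO=23 EX=26 WR=27  [struct: FPADD busy until I4 writes@21]

cycle = 23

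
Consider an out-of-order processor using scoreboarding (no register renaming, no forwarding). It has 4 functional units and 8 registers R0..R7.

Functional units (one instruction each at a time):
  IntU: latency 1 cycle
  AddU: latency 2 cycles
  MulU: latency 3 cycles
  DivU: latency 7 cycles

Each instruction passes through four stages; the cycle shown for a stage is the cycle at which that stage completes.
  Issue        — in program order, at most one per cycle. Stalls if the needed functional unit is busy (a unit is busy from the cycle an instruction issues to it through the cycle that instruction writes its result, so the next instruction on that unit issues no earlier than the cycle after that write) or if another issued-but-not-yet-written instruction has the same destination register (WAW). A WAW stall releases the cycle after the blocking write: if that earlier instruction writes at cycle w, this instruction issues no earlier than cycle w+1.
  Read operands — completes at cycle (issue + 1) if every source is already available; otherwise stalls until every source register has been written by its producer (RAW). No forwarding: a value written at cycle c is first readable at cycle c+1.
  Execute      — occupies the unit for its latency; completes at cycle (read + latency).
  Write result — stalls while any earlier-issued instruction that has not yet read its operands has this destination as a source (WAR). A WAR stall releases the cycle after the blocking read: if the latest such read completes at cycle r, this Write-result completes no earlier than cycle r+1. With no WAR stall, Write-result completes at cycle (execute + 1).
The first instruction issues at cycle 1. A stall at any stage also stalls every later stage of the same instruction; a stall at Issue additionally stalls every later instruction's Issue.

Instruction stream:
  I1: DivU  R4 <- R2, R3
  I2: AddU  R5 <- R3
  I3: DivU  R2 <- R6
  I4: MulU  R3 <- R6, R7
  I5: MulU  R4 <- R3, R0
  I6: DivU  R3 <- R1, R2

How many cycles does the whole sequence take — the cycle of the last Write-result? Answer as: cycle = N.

cycle = 30

c1: I1 issues→DivU
c2: I1 reads | I2 issues→AddU
c3: I2 reads
c5: I2 exec-done
c6: I2 writes R5
c9: I1 exec-done
c10: I1 writes R4
c11: I3 issues→DivU
c12: I3 reads | I4 issues→MulU
c13: I4 reads
c16: I4 exec-done
c17: I4 writes R3
c18: I5 issues→MulU
c19: I3 exec-done | I5 reads
c20: I3 writes R2
c21: I6 issues→DivU
c22: I5 exec-done | I6 reads
c23: I5 writes R4
c29: I6 exec-done
c30: I6 writes R3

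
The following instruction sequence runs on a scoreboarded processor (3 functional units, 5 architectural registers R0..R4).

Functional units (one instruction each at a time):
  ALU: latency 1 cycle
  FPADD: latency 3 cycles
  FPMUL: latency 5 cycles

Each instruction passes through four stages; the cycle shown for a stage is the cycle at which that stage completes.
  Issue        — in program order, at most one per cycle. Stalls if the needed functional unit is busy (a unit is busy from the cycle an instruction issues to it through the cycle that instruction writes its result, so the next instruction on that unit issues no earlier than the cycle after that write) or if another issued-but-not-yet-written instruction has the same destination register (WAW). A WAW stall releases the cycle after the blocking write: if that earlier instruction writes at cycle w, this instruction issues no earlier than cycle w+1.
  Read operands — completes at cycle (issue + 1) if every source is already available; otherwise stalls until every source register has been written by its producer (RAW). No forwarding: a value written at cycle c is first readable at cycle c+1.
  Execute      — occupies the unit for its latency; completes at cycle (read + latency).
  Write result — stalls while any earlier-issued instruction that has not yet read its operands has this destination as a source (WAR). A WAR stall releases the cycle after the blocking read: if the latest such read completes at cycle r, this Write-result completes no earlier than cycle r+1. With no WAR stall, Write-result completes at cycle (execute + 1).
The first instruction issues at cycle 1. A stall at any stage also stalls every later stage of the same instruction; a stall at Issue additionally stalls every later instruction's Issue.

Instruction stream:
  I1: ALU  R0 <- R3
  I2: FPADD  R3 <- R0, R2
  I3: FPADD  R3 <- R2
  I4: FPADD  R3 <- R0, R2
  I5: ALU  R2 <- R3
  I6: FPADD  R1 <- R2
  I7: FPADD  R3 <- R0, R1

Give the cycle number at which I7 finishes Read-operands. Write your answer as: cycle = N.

cycle = 31

I1  is:1  ro:2  ex:3  wr:4
I2  is:2  ro:5  ex:8  wr:9  — RAW R0: wait I1 write@4
I3  is:10  ro:11  ex:14  wr:15  — struct: FPADD busy until I2 writes@9
I4  is:16  ro:17  ex:20  wr:21  — struct: FPADD busy until I3 writes@15
I5  is:17  ro:22  ex:23  wr:24  — RAW R3: wait I4 write@21
I6  is:22  ro:25  ex:28  wr:29  — struct: FPADD busy until I4 writes@21, RAW R2: wait I5 write@24
I7  is:30  ro:31  ex:34  wr:35  — struct: FPADD busy until I6 writes@29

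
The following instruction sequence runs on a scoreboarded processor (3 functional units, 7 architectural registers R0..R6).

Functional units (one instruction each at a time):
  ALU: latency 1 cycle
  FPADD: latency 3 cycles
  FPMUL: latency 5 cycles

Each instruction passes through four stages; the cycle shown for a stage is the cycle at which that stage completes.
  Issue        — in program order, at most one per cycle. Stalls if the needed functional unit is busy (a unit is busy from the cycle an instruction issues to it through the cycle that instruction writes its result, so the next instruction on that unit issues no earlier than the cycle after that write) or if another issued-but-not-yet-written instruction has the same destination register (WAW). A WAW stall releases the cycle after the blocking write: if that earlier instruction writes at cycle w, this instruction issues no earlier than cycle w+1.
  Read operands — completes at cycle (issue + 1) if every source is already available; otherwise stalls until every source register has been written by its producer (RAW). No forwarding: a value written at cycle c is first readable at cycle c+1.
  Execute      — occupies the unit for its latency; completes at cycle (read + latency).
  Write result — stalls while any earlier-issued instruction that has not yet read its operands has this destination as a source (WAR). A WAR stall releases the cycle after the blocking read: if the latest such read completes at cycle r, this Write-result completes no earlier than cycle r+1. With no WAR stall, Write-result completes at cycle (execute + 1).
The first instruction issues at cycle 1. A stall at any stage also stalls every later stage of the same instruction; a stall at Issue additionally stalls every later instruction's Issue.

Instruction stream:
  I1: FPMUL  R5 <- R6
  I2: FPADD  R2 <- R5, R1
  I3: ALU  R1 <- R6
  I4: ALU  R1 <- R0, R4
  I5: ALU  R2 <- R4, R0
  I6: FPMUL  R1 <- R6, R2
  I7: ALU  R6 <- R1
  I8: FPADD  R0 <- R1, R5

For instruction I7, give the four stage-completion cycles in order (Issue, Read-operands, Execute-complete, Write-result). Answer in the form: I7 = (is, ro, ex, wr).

I7 = (19, 26, 27, 28)

t=1  I1 dispatched to FPMUL
t=2  I1 operands ready | I2 dispatched to FPADD
t=3  I3 dispatched to ALU
t=4  I3 operands ready
t=5  I3 complete
t=7  I1 complete
t=8  R5←I1
t=9  I2 operands ready
t=10  R1←I3
t=11  I4 dispatched to ALU
t=12  I2 complete | I4 operands ready
t=13  R2←I2 | I4 complete
t=14  R1←I4
t=15  I5 dispatched to ALU
t=16  I5 operands ready | I6 dispatched to FPMUL
t=17  I5 complete
t=18  R2←I5
t=19  I6 operands ready | I7 dispatched to ALU
t=20  I8 dispatched to FPADD
t=24  I6 complete
t=25  R1←I6
t=26  I7 operands ready | I8 operands ready
t=27  I7 complete
t=28  R6←I7
t=29  I8 complete
t=30  R0←I8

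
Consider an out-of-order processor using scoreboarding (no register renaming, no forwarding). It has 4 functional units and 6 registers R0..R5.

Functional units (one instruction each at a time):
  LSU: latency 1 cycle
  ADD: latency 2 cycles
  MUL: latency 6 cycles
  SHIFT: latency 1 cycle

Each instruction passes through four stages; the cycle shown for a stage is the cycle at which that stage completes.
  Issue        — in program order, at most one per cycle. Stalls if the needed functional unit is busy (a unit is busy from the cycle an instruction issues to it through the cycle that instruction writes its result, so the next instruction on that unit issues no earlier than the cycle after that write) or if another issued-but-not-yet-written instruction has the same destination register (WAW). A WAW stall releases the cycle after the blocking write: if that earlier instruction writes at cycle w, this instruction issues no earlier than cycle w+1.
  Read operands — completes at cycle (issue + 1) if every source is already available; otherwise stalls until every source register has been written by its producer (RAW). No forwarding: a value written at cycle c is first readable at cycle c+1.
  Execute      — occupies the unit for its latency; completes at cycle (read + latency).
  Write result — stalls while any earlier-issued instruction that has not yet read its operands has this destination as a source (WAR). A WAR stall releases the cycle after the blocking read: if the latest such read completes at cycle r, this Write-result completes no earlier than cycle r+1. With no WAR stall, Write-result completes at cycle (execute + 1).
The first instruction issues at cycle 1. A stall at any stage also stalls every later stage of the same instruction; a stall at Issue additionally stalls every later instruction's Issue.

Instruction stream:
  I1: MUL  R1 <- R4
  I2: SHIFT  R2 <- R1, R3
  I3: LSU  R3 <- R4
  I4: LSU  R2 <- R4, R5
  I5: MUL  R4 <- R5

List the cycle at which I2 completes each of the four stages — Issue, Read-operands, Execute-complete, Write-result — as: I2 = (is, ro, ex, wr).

I2 = (2, 10, 11, 12)

cycle 1: I1→MUL
cycle 2: I1 RO, I2→SHIFT
cycle 3: I3→LSU
cycle 4: I3 RO
cycle 5: I3 EX
cycle 8: I1 EX
cycle 9: I1 WR R1
cycle 10: I2 RO
cycle 11: I2 EX, I3 WR R3
cycle 12: I2 WR R2
cycle 13: I4→LSU
cycle 14: I4 RO, I5→MUL
cycle 15: I4 EX, I5 RO
cycle 16: I4 WR R2
cycle 21: I5 EX
cycle 22: I5 WR R4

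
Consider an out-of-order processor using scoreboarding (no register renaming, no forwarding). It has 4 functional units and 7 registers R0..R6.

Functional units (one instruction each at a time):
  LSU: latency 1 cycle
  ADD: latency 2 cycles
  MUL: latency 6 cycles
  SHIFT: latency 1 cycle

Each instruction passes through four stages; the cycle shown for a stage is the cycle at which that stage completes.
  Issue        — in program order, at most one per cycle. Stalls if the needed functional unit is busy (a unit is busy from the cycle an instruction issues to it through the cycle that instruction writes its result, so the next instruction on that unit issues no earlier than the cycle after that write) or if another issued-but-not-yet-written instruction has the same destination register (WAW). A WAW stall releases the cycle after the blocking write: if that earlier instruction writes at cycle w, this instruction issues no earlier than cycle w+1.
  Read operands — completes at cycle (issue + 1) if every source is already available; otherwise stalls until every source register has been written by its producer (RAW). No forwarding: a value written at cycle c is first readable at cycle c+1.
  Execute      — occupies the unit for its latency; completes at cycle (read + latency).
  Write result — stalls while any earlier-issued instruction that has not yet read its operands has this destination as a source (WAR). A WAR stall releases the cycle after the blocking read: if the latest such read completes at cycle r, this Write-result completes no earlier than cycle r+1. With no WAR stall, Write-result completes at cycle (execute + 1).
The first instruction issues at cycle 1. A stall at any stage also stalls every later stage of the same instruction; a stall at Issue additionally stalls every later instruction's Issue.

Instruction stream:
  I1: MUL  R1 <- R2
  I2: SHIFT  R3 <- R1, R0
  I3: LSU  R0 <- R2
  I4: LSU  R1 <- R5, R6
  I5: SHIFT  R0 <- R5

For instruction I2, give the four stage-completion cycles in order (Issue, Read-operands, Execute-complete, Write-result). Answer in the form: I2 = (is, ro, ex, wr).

I2 = (2, 10, 11, 12)

cycle 1: issue I1 (MUL)
cycle 2: I1 read-ops, issue I2 (SHIFT)
cycle 3: issue I3 (LSU)
cycle 4: I3 read-ops
cycle 5: I3 finished on LSU
cycle 8: I1 finished on MUL
cycle 9: I1→R1
cycle 10: I2 read-ops
cycle 11: I2 finished on SHIFT, I3→R0
cycle 12: I2→R3, issue I4 (LSU)
cycle 13: I4 read-ops, issue I5 (SHIFT)
cycle 14: I4 finished on LSU, I5 read-ops
cycle 15: I4→R1, I5 finished on SHIFT
cycle 16: I5→R0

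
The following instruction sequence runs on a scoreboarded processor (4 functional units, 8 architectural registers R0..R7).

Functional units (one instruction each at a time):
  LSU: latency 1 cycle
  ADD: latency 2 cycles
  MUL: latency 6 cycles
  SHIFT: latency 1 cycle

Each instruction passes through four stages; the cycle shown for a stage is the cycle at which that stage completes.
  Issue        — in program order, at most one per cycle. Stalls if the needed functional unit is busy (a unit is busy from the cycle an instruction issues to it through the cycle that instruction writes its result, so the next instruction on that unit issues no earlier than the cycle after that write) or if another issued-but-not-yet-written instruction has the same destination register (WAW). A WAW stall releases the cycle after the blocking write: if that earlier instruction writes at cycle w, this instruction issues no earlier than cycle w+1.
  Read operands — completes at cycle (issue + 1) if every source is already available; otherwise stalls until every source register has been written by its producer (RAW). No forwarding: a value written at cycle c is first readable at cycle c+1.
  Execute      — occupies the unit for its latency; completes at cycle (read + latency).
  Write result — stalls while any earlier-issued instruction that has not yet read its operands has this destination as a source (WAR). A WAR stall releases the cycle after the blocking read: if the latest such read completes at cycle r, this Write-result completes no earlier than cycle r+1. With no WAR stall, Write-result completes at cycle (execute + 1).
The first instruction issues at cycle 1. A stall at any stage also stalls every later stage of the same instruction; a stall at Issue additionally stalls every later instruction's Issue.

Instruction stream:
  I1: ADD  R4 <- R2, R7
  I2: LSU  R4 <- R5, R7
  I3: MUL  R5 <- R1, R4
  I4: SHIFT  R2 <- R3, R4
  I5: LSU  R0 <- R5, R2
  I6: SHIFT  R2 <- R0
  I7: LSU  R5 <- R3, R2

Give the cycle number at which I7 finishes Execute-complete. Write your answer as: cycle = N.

cycle = 25

I1 -> (1, 2, 4, 5)
I2 -> (6, 7, 8, 9)  // WAW R4: wait I1 write@5
I3 -> (7, 10, 16, 17)  // RAW R4: wait I2 write@9
I4 -> (8, 10, 11, 12)  // RAW R4: wait I2 write@9
I5 -> (10, 18, 19, 20)  // struct: LSU busy until I2 writes@9, RAW R5: wait I3 write@17
I6 -> (13, 21, 22, 23)  // struct: SHIFT busy until I4 writes@12, RAW R0: wait I5 write@20
I7 -> (21, 24, 25, 26)  // struct: LSU busy until I5 writes@20, RAW R2: wait I6 write@23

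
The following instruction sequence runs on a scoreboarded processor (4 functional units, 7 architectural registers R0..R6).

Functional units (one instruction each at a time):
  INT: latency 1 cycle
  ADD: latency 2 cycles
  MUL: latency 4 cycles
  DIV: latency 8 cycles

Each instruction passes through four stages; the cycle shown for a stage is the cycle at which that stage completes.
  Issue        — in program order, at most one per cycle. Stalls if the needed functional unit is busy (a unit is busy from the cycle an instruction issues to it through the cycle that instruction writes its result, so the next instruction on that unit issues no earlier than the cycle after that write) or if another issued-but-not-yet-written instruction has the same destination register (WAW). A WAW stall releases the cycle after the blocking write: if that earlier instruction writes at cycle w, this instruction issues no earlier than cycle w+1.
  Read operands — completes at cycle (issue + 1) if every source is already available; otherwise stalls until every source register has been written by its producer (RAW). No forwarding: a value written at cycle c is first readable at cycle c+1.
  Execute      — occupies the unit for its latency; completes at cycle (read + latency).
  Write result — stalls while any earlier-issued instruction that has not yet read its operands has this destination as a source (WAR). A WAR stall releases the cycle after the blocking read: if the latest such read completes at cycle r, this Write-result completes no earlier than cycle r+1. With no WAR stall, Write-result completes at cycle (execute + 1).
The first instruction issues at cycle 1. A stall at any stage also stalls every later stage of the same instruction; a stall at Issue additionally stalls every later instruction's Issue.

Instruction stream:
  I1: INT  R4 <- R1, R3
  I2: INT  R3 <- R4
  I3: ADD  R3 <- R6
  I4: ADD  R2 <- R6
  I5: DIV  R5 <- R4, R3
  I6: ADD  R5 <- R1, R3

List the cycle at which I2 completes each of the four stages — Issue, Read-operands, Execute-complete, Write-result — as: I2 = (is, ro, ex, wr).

[1] issue I1 (INT)
[2] I1 read-ops
[3] I1 finished on INT
[4] I1→R4
[5] issue I2 (INT)
[6] I2 read-ops
[7] I2 finished on INT
[8] I2→R3
[9] issue I3 (ADD)
[10] I3 read-ops
[12] I3 finished on ADD
[13] I3→R3
[14] issue I4 (ADD)
[15] I4 read-ops · issue I5 (DIV)
[16] I5 read-ops
[17] I4 finished on ADD
[18] I4→R2
[24] I5 finished on DIV
[25] I5→R5
[26] issue I6 (ADD)
[27] I6 read-ops
[29] I6 finished on ADD
[30] I6→R5

I2 = (5, 6, 7, 8)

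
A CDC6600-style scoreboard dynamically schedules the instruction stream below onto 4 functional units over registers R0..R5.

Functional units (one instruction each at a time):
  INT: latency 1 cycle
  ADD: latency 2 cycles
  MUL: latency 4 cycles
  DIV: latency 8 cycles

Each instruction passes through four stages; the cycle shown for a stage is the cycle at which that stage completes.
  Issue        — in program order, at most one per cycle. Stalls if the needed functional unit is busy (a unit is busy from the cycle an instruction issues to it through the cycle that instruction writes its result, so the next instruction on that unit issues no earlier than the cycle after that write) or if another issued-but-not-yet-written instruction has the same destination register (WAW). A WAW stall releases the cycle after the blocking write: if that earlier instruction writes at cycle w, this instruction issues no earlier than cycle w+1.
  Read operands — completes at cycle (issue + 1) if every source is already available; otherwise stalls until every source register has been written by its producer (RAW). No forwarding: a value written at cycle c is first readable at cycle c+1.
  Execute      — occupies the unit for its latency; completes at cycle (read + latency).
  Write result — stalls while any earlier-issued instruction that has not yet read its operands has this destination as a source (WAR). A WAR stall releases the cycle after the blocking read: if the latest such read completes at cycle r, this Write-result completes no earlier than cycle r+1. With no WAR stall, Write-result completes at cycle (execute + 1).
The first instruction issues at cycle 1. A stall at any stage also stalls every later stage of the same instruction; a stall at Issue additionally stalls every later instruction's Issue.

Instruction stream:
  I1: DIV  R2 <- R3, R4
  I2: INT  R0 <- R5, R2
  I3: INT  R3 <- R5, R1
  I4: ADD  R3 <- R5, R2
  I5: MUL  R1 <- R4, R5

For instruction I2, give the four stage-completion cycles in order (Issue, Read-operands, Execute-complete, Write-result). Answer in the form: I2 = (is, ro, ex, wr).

I2 = (2, 12, 13, 14)

I1  is:1  ro:2  ex:10  wr:11
I2  is:2  ro:12  ex:13  wr:14  — RAW R2: wait I1 write@11
I3  is:15  ro:16  ex:17  wr:18  — struct: INT busy until I2 writes@14
I4  is:19  ro:20  ex:22  wr:23  — WAW R3: wait I3 write@18
I5  is:20  ro:21  ex:25  wr:26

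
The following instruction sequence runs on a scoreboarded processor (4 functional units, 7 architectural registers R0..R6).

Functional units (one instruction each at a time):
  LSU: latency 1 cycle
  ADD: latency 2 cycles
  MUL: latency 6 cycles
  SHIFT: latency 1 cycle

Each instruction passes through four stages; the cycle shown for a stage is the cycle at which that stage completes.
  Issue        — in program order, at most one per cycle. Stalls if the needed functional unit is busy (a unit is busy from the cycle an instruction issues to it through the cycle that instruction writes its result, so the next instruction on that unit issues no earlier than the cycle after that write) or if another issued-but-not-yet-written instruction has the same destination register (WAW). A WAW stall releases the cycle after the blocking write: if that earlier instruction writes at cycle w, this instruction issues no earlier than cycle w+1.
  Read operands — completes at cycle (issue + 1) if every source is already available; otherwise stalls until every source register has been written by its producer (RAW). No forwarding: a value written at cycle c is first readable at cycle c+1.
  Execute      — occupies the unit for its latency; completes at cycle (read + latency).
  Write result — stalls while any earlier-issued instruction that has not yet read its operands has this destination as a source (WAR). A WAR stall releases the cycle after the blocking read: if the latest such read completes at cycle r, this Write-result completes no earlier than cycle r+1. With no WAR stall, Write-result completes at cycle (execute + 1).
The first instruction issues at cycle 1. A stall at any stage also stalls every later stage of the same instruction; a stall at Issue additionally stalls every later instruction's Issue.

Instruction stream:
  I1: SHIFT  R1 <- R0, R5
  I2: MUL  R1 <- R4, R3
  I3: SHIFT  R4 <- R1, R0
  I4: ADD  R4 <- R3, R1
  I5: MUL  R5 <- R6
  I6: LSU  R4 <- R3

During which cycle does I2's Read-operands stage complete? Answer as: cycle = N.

I1  is:1  ro:2  ex:3  wr:4
I2  is:5  ro:6  ex:12  wr:13  — WAW R1: wait I1 write@4
I3  is:6  ro:14  ex:15  wr:16  — RAW R1: wait I2 write@13
I4  is:17  ro:18  ex:20  wr:21  — WAW R4: wait I3 write@16
I5  is:18  ro:19  ex:25  wr:26
I6  is:22  ro:23  ex:24  wr:25  — WAW R4: wait I4 write@21

cycle = 6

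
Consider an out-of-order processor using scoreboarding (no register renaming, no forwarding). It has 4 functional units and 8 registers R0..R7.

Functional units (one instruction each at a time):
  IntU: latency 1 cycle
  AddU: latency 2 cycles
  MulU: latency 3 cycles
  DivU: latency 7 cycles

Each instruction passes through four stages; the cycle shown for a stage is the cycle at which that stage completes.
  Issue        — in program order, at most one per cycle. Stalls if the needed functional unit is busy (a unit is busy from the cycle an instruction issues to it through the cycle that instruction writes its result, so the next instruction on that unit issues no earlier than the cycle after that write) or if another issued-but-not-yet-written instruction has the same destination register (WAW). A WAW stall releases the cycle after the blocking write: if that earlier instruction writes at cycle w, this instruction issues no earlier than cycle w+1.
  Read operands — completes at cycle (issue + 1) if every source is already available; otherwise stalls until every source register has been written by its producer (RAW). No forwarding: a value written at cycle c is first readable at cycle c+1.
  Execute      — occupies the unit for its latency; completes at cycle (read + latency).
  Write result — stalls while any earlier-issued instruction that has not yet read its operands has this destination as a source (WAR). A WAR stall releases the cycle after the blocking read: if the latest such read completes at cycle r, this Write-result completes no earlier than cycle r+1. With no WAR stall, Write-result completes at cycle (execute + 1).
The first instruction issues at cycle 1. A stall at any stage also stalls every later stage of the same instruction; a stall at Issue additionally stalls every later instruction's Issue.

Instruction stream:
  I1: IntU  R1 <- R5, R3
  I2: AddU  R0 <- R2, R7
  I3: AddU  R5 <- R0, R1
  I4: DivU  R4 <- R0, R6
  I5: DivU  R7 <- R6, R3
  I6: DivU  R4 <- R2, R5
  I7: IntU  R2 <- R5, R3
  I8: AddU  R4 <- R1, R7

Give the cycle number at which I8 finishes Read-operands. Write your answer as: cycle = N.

cycle 1: I1 issues→IntU
cycle 2: I1 reads; I2 issues→AddU
cycle 3: I1 exec-done; I2 reads
cycle 4: I1 writes R1
cycle 5: I2 exec-done
cycle 6: I2 writes R0
cycle 7: I3 issues→AddU
cycle 8: I3 reads; I4 issues→DivU
cycle 9: I4 reads
cycle 10: I3 exec-done
cycle 11: I3 writes R5
cycle 16: I4 exec-done
cycle 17: I4 writes R4
cycle 18: I5 issues→DivU
cycle 19: I5 reads
cycle 26: I5 exec-done
cycle 27: I5 writes R7
cycle 28: I6 issues→DivU
cycle 29: I6 reads; I7 issues→IntU
cycle 30: I7 reads
cycle 31: I7 exec-done
cycle 32: I7 writes R2
cycle 36: I6 exec-done
cycle 37: I6 writes R4
cycle 38: I8 issues→AddU
cycle 39: I8 reads
cycle 41: I8 exec-done
cycle 42: I8 writes R4

cycle = 39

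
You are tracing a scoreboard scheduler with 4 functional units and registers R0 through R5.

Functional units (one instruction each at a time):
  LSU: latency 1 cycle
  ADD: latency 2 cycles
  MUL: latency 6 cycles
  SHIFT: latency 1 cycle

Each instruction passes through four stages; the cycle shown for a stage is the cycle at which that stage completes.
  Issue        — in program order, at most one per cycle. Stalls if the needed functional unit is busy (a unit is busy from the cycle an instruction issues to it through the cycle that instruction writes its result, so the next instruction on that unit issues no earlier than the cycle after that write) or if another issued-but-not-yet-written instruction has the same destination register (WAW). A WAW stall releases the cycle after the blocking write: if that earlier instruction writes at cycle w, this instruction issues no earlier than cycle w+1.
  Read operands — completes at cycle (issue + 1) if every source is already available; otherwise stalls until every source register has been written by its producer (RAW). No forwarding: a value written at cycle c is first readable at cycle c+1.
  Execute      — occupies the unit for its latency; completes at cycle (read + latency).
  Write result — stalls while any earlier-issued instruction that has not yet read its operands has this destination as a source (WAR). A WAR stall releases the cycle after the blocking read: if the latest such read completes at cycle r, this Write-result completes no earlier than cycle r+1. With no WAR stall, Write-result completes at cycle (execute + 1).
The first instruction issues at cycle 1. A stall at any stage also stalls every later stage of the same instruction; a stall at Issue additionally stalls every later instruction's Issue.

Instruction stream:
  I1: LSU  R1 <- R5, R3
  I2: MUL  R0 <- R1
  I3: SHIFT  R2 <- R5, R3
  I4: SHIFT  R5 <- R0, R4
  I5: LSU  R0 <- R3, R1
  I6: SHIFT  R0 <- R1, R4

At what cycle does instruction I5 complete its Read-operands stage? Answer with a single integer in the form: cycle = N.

I1: IS=1 RO=2 EX=3 WR=4
I2: IS=2 RO=5 EX=11 WR=12  [RAW R1: wait I1 write@4]
I3: IS=3 RO=4 EX=5 WR=6
I4: IS=7 RO=13 EX=14 WR=15  [struct: SHIFT busy until I3 writes@6; RAW R0: wait I2 write@12]
I5: IS=13 RO=14 EX=15 WR=16  [WAW R0: wait I2 write@12]
I6: IS=17 RO=18 EX=19 WR=20  [WAW R0: wait I5 write@16]

cycle = 14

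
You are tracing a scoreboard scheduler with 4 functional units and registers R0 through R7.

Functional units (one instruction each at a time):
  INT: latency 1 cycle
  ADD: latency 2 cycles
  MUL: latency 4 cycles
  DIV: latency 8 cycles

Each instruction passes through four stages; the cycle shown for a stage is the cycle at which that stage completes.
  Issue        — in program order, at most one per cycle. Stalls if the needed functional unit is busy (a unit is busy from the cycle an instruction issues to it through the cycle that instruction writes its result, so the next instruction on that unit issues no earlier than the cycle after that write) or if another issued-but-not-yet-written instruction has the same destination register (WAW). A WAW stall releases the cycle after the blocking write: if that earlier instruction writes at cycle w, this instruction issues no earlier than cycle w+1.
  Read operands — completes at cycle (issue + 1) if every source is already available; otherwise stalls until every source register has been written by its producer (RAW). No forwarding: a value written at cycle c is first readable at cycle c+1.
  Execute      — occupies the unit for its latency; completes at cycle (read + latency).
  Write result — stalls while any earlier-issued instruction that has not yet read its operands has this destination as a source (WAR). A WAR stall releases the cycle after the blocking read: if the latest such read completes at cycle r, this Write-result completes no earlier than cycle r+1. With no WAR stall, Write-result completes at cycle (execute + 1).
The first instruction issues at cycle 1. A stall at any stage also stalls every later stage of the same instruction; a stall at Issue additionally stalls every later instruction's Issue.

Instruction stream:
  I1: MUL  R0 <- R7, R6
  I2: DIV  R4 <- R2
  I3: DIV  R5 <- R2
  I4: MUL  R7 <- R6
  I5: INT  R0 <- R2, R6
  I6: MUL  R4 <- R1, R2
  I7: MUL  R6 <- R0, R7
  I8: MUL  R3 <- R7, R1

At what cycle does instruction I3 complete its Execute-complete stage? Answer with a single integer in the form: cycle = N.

c1: issue I1 (MUL)
c2: I1 read-ops | issue I2 (DIV)
c3: I2 read-ops
c6: I1 finished on MUL
c7: I1→R0
c11: I2 finished on DIV
c12: I2→R4
c13: issue I3 (DIV)
c14: I3 read-ops | issue I4 (MUL)
c15: I4 read-ops | issue I5 (INT)
c16: I5 read-ops
c17: I5 finished on INT
c18: I5→R0
c19: I4 finished on MUL
c20: I4→R7
c21: issue I6 (MUL)
c22: I3 finished on DIV | I6 read-ops
c23: I3→R5
c26: I6 finished on MUL
c27: I6→R4
c28: issue I7 (MUL)
c29: I7 read-ops
c33: I7 finished on MUL
c34: I7→R6
c35: issue I8 (MUL)
c36: I8 read-ops
c40: I8 finished on MUL
c41: I8→R3

cycle = 22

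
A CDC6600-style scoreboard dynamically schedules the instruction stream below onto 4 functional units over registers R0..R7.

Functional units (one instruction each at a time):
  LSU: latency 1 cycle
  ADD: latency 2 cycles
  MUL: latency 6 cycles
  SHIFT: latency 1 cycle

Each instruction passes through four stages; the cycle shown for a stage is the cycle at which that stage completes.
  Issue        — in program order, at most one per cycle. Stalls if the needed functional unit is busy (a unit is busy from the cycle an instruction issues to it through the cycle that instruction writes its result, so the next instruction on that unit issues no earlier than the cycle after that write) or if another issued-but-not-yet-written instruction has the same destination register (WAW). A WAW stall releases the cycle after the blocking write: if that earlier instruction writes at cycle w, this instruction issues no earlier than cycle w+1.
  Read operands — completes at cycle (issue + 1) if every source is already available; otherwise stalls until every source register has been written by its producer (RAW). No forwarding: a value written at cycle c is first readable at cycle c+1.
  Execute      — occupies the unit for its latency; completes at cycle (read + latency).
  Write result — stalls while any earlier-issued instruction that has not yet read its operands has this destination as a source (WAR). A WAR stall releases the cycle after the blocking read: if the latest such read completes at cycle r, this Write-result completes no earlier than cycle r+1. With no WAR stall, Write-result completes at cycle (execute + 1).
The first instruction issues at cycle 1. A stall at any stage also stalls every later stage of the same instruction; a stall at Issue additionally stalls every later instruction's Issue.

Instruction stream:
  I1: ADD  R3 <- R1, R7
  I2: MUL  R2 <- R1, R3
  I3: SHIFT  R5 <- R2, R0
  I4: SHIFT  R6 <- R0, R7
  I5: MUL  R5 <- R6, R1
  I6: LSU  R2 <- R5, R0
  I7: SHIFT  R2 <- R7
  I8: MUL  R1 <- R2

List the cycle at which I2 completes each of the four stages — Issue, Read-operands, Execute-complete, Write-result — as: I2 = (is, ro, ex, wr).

I2 = (2, 6, 12, 13)

cycle 1: issue I1 (ADD)
cycle 2: I1 read-ops · issue I2 (MUL)
cycle 3: issue I3 (SHIFT)
cycle 4: I1 finished on ADD
cycle 5: I1→R3
cycle 6: I2 read-ops
cycle 12: I2 finished on MUL
cycle 13: I2→R2
cycle 14: I3 read-ops
cycle 15: I3 finished on SHIFT
cycle 16: I3→R5
cycle 17: issue I4 (SHIFT)
cycle 18: I4 read-ops · issue I5 (MUL)
cycle 19: I4 finished on SHIFT · issue I6 (LSU)
cycle 20: I4→R6
cycle 21: I5 read-ops
cycle 27: I5 finished on MUL
cycle 28: I5→R5
cycle 29: I6 read-ops
cycle 30: I6 finished on LSU
cycle 31: I6→R2
cycle 32: issue I7 (SHIFT)
cycle 33: I7 read-ops · issue I8 (MUL)
cycle 34: I7 finished on SHIFT
cycle 35: I7→R2
cycle 36: I8 read-ops
cycle 42: I8 finished on MUL
cycle 43: I8→R1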